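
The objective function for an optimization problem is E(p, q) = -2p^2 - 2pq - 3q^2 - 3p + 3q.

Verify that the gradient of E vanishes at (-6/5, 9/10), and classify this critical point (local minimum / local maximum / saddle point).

∇E = (-4p - 2q - 3, -2p - 6q + 3); substituting (-6/5, 9/10) gives ∇E = (0, 0), so (-6/5, 9/10) is indeed a critical point.
The Hessian of E is constant: H = [[-4, -2], [-2, -6]].
det(H) = (-4)·(-6) − (-2)² = 20.
det(H) > 0 and tr(H) = -10 < 0, so H is negative definite and the point is a local maximum.

local maximum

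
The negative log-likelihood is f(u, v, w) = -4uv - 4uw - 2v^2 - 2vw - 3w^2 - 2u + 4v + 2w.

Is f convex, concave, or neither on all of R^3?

f is quadratic, so its Hessian is the constant matrix H = [[0, -4, -4], [-4, -4, -2], [-4, -2, -6]].
Leading principal minors: 0, -16, 96.
Neither pattern holds ⇒ H is indefinite ⇒ neither convex nor concave.

neither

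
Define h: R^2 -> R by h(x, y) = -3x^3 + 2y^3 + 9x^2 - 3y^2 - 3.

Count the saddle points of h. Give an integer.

h separates as a function of x plus a function of y, so ∇h=0 decouples.
∂h/∂x = -9x(x - 2) = 0 at x ∈ {0, 2}; ∂h/∂y = 6y(y - 1) = 0 at y ∈ {0, 1}.
The Hessian is diagonal: diag(h_xx, h_yy). Second derivatives: h_xx(0)=18, h_xx(2)=-18; h_yy(0)=-6, h_yy(1)=6.
Saddle points occur where the two diagonal entries have opposite signs: (0, 0), (2, 1). Count: 2.

2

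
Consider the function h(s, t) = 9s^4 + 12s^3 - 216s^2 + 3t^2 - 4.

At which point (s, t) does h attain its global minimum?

(-4, 0)

h(s,t) separates as P(s) + Q(t) − 4, so its minimum is min P + min Q − 4.
P'(s) = 36s(s - 3)(s + 4) vanishes at s ∈ {-4, 0, 3}; Q'(t) = 6t vanishes at t ∈ {0}.
Local minima of P (where P''>0): P(-4)=-1920, P(3)=-891. Local minima of Q: Q(0)=0.
So the global minimum of h is P(-4) + Q(0) − 4 = -1920 + 0 − 4 = -1924, attained at (-4, 0).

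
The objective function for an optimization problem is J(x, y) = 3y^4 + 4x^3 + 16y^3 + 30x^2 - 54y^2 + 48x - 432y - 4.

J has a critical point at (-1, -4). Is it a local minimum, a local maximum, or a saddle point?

local minimum

The mixed partial ∂²J/∂x∂y is 0, so the Hessian at any point is diag(J_xx, J_yy) = diag(12(2x + 5), 12(3y^2 + 8y - 9)).
At (-1, -4): H = diag(36, 84).
Both eigenvalues are positive, so H is positive definite: a local minimum.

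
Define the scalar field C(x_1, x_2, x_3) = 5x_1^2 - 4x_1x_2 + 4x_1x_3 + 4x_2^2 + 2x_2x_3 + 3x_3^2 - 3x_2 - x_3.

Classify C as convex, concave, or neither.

C is quadratic, so its Hessian is the constant matrix H = [[10, -4, 4], [-4, 8, 2], [4, 2, 6]].
Leading principal minors: 10, 64, 152.
All positive ⇒ H ≻ 0 ⇒ convex.

convex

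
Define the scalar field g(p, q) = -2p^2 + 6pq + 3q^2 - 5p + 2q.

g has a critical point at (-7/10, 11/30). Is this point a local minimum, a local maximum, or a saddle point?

The Hessian of g is constant: H = [[-4, 6], [6, 6]].
det(H) = (-4)·6 − 6² = -60.
Since det(H) < 0, H is indefinite and the critical point is a saddle point.

saddle point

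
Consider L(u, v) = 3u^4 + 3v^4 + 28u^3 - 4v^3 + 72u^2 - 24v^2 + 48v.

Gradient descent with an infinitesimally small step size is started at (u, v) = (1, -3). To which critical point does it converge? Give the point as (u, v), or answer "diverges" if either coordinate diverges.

(0, -2)

L is separable, so gradient descent decouples: u follows -∂L/∂u, v follows -∂L/∂v.
∂L/∂u = 12u(u + 3)(u + 4); at u=1 this is 240, so u decreases.
∂L/∂v = 12(v - 2)(v - 1)(v + 2); at v=-3 this is -240, so v increases.
u converges to its nearest critical value 0 (a local min of the u-part); v converges to -2. The iterate converges to (0, -2).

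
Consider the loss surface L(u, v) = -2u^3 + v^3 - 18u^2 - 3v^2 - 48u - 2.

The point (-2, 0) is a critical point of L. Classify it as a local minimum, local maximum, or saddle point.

The mixed partial ∂²L/∂u∂v is 0, so the Hessian at any point is diag(L_uu, L_vv) = diag(-12(u + 3), 6(v - 1)).
At (-2, 0): H = diag(-12, -6).
Both eigenvalues are negative, so H is negative definite: a local maximum.

local maximum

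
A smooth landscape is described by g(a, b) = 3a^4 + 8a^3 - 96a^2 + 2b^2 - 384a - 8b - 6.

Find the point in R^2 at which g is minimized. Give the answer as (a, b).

(4, 2)

g(a,b) separates as P(a) + Q(b) − 6, so its minimum is min P + min Q − 6.
P'(a) = 12(a - 4)(a + 2)(a + 4) vanishes at a ∈ {-4, -2, 4}; Q'(b) = 4b - 8 vanishes at b ∈ {2}.
Local minima of P (where P''>0): P(-4)=256, P(4)=-1792. Local minima of Q: Q(2)=-8.
So the global minimum of g is P(4) + Q(2) − 6 = -1792 − 8 − 6 = -1806, attained at (4, 2).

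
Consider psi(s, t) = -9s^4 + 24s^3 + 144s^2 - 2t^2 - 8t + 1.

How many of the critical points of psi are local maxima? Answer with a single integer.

psi separates as a function of s plus a function of t, so ∇psi=0 decouples.
∂psi/∂s = -36s(s - 4)(s + 2) = 0 at s ∈ {-2, 0, 4}; ∂psi/∂t = -4(t + 2) = 0 at t ∈ {-2}.
The Hessian is diagonal: diag(psi_ss, psi_tt). Second derivatives: psi_ss(-2)=-432, psi_ss(0)=288, psi_ss(4)=-864; psi_tt(-2)=-4.
Local maxima occur where both diagonal entries negative: (-2, -2), (4, -2). Count: 2.

2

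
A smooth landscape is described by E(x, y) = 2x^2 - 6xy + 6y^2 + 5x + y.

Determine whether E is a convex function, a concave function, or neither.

convex

E is quadratic, so its Hessian is the constant matrix H = [[4, -6], [-6, 12]].
det(H) = 12, tr(H) = 16.
det(H) > 0 and tr(H) > 0, so H is positive definite everywhere: convex.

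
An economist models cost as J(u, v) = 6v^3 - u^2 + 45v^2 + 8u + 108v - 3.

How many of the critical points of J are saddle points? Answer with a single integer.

J separates as a function of u plus a function of v, so ∇J=0 decouples.
∂J/∂u = -2(u - 4) = 0 at u ∈ {4}; ∂J/∂v = 18(v + 2)(v + 3) = 0 at v ∈ {-3, -2}.
The Hessian is diagonal: diag(J_uu, J_vv). Second derivatives: J_uu(4)=-2; J_vv(-3)=-18, J_vv(-2)=18.
Saddle points occur where the two diagonal entries have opposite signs: (4, -2). Count: 1.

1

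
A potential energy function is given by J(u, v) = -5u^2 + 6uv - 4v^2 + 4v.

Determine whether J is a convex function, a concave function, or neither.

concave

J is quadratic, so its Hessian is the constant matrix H = [[-10, 6], [6, -8]].
det(H) = 44, tr(H) = -18.
det(H) > 0 and tr(H) < 0, so H is negative definite everywhere: concave.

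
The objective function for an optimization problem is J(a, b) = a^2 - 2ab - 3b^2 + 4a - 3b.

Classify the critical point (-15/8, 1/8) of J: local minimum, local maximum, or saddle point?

The Hessian of J is constant: H = [[2, -2], [-2, -6]].
det(H) = 2·(-6) − (-2)² = -16.
Since det(H) < 0, H is indefinite and the critical point is a saddle point.

saddle point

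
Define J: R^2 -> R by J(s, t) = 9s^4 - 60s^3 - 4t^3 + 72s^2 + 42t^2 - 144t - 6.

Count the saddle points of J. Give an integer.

3

J separates as a function of s plus a function of t, so ∇J=0 decouples.
∂J/∂s = 36s(s - 4)(s - 1) = 0 at s ∈ {0, 1, 4}; ∂J/∂t = -12(t - 4)(t - 3) = 0 at t ∈ {3, 4}.
The Hessian is diagonal: diag(J_ss, J_tt). Second derivatives: J_ss(0)=144, J_ss(1)=-108, J_ss(4)=432; J_tt(3)=12, J_tt(4)=-12.
Saddle points occur where the two diagonal entries have opposite signs: (0, 4), (1, 3), (4, 4). Count: 3.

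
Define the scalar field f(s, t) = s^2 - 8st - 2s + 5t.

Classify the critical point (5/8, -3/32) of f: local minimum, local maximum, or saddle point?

saddle point

The Hessian of f is constant: H = [[2, -8], [-8, 0]].
det(H) = 2·0 − (-8)² = -64.
Since det(H) < 0, H is indefinite and the critical point is a saddle point.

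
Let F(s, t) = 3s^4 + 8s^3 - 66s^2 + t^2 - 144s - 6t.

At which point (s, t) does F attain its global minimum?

(3, 3)

F(s,t) separates as P(s) + Q(t), so its minimum is min P + min Q.
P'(s) = 12(s - 3)(s + 1)(s + 4) vanishes at s ∈ {-4, -1, 3}; Q'(t) = 2(t - 3) vanishes at t ∈ {3}.
Local minima of P (where P''>0): P(-4)=-224, P(3)=-567. Local minima of Q: Q(3)=-9.
So the global minimum of F is P(3) + Q(3) = -567 − 9 = -576, attained at (3, 3).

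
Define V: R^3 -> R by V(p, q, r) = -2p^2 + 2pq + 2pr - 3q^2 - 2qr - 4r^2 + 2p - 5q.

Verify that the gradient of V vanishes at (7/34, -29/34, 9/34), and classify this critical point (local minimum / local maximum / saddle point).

local maximum

∇V = (-4p + 2q + 2r + 2, 2p - 6q - 2r - 5, 2p - 2q - 8r); substituting (7/34, -29/34, 9/34) gives ∇V = (0, 0, 0), so (7/34, -29/34, 9/34) is indeed a critical point.
The Hessian is constant: H = [[-4, 2, 2], [2, -6, -2], [2, -2, -8]].
Leading principal minors: Δ₁ = -4, Δ₂ = 20, Δ₃ = -136.
The minors alternate sign starting negative (−, +, −), so H is negative definite: a local maximum.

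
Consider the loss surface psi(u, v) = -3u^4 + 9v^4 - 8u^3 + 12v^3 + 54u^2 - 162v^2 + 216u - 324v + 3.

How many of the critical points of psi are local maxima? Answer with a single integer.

2

psi separates as a function of u plus a function of v, so ∇psi=0 decouples.
∂psi/∂u = -12(u - 3)(u + 2)(u + 3) = 0 at u ∈ {-3, -2, 3}; ∂psi/∂v = 36(v - 3)(v + 1)(v + 3) = 0 at v ∈ {-3, -1, 3}.
The Hessian is diagonal: diag(psi_uu, psi_vv). Second derivatives: psi_uu(-3)=-72, psi_uu(-2)=60, psi_uu(3)=-360; psi_vv(-3)=432, psi_vv(-1)=-288, psi_vv(3)=864.
Local maxima occur where both diagonal entries negative: (-3, -1), (3, -1). Count: 2.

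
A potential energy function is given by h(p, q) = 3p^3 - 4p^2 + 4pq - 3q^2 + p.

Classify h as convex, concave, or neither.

The term 3p^3 is cubic, so the Hessian is not constant.
∂²h/∂p² = 18p - 8, which takes both signs as p varies (negative for sufficiently negative p). A diagonal entry of the Hessian changing sign means the Hessian is neither positive- nor negative-semidefinite on all of R^2.

neither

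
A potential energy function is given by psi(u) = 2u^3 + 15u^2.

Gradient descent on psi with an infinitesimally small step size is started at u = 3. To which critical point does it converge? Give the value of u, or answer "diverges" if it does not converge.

0

psi'(u) = 6u(u + 5), so psi'(3) = 144.
Gradient descent moves in the -psi' direction, i.e. u is decreasing.
The nearest critical point in that direction is u = 0, where psi'' = 30 > 0 (a local minimum). The iterate converges there.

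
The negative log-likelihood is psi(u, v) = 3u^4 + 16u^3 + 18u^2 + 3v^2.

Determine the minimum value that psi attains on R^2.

-27

psi(u,v) separates as P(u) + Q(v), so its minimum is min P + min Q.
P'(u) = 12u(u + 1)(u + 3) vanishes at u ∈ {-3, -1, 0}; Q'(v) = 6v vanishes at v ∈ {0}.
Local minima of P (where P''>0): P(-3)=-27, P(0)=0. Local minima of Q: Q(0)=0.
So the global minimum of psi is P(-3) + Q(0) = -27 + 0 = -27, attained at (-3, 0).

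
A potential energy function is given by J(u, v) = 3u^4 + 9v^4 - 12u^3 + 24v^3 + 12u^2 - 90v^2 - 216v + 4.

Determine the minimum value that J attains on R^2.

J(u,v) separates as P(u) + Q(v) + 4, so its minimum is min P + min Q + 4.
P'(u) = 12u(u - 2)(u - 1) vanishes at u ∈ {0, 1, 2}; Q'(v) = 36(v - 2)(v + 1)(v + 3) vanishes at v ∈ {-3, -1, 2}.
Local minima of P (where P''>0): P(0)=0, P(2)=0. Local minima of Q: Q(-3)=-81, Q(2)=-456.
So the global minimum of J is P(0) + Q(2) + 4 = 0 − 456 + 4 = -452, attained at (0, 2).

-452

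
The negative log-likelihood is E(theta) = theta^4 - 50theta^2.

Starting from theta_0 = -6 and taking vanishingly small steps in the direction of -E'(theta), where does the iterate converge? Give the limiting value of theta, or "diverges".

E'(theta) = 4theta(theta - 5)(theta + 5), so E'(-6) = -264.
Gradient descent moves in the -E' direction, i.e. theta is increasing.
The nearest critical point in that direction is theta = -5, where E'' = 200 > 0 (a local minimum). The iterate converges there.

-5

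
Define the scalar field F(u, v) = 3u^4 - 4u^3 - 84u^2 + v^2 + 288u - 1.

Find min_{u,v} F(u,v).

F(u,v) separates as P(u) + Q(v) − 1, so its minimum is min P + min Q − 1.
P'(u) = 12(u - 3)(u - 2)(u + 4) vanishes at u ∈ {-4, 2, 3}; Q'(v) = 2v vanishes at v ∈ {0}.
Local minima of P (where P''>0): P(-4)=-1472, P(3)=243. Local minima of Q: Q(0)=0.
So the global minimum of F is P(-4) + Q(0) − 1 = -1472 + 0 − 1 = -1473, attained at (-4, 0).

-1473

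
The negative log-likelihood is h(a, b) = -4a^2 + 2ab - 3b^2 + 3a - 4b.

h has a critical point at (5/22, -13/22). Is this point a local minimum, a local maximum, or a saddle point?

The Hessian of h is constant: H = [[-8, 2], [2, -6]].
det(H) = (-8)·(-6) − 2² = 44.
det(H) > 0 and tr(H) = -14 < 0, so H is negative definite and the point is a local maximum.

local maximum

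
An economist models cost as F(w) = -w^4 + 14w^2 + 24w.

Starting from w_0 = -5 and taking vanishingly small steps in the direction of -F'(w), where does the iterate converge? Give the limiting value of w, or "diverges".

F'(w) = -4(w - 3)(w + 1)(w + 2), so F'(-5) = 384.
Gradient descent moves in the -F' direction, i.e. w is decreasing.
There is no critical point below w=-5, and F' keeps the same sign, so the iterate runs off to −∞.

diverges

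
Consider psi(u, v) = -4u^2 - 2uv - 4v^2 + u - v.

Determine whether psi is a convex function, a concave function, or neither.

psi is quadratic, so its Hessian is the constant matrix H = [[-8, -2], [-2, -8]].
det(H) = 60, tr(H) = -16.
det(H) > 0 and tr(H) < 0, so H is negative definite everywhere: concave.

concave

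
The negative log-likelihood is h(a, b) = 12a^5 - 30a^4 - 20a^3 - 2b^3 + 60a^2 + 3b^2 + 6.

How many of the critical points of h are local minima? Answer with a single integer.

2

h separates as a function of a plus a function of b, so ∇h=0 decouples.
∂h/∂a = 60a(a - 2)(a - 1)(a + 1) = 0 at a ∈ {-1, 0, 1, 2}; ∂h/∂b = -6b(b - 1) = 0 at b ∈ {0, 1}.
The Hessian is diagonal: diag(h_aa, h_bb). Second derivatives: h_aa(-1)=-360, h_aa(0)=120, h_aa(1)=-120, h_aa(2)=360; h_bb(0)=6, h_bb(1)=-6.
Local minima occur where both diagonal entries positive: (0, 0), (2, 0). Count: 2.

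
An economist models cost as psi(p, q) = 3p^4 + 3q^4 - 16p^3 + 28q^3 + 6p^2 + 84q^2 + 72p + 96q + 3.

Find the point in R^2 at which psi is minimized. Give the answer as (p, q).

psi(p,q) separates as A(p) + B(q) + 3, so its minimum is min A + min B + 3.
A'(p) = 12(p - 3)(p - 2)(p + 1) vanishes at p ∈ {-1, 2, 3}; B'(q) = 12(q + 1)(q + 2)(q + 4) vanishes at q ∈ {-4, -2, -1}.
Local minima of A (where A''>0): A(-1)=-47, A(3)=81. Local minima of B: B(-4)=-64, B(-1)=-37.
So the global minimum of psi is A(-1) + B(-4) + 3 = -47 − 64 + 3 = -108, attained at (-1, -4).

(-1, -4)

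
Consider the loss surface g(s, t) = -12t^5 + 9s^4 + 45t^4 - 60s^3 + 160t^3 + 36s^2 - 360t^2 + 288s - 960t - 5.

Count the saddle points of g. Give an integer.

6

g separates as a function of s plus a function of t, so ∇g=0 decouples.
∂g/∂s = 36(s - 4)(s - 2)(s + 1) = 0 at s ∈ {-1, 2, 4}; ∂g/∂t = -60(t - 4)(t - 2)(t + 1)(t + 2) = 0 at t ∈ {-2, -1, 2, 4}.
The Hessian is diagonal: diag(g_ss, g_tt). Second derivatives: g_ss(-1)=540, g_ss(2)=-216, g_ss(4)=360; g_tt(-2)=1440, g_tt(-1)=-900, g_tt(2)=1440, g_tt(4)=-3600.
Saddle points occur where the two diagonal entries have opposite signs: (-1, -1), (-1, 4), (2, -2), (2, 2), (4, -1), (4, 4). Count: 6.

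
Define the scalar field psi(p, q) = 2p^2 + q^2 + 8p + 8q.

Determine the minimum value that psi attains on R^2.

-24

psi(p,q) separates as A(p) + B(q), so its minimum is min A + min B.
A'(p) = 4p + 8 vanishes at p ∈ {-2}; B'(q) = 2q + 8 vanishes at q ∈ {-4}.
Local minima of A (where A''>0): A(-2)=-8. Local minima of B: B(-4)=-16.
So the global minimum of psi is A(-2) + B(-4) = -8 − 16 = -24, attained at (-2, -4).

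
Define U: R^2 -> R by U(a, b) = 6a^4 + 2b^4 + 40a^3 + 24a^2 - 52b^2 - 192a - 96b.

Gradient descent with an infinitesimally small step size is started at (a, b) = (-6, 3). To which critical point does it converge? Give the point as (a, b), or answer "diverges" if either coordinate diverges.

U is separable, so gradient descent decouples: a follows -∂U/∂a, b follows -∂U/∂b.
∂U/∂a = 24(a - 1)(a + 2)(a + 4); at a=-6 this is -1344, so a increases.
∂U/∂b = 8(b - 4)(b + 1)(b + 3); at b=3 this is -192, so b increases.
a converges to its nearest critical value -4 (a local min of the a-part); b converges to 4. The iterate converges to (-4, 4).

(-4, 4)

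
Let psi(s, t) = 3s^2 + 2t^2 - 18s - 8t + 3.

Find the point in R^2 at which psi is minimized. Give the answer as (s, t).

psi(s,t) separates as P(s) + Q(t) + 3, so its minimum is min P + min Q + 3.
P'(s) = 6s - 18 vanishes at s ∈ {3}; Q'(t) = 4(t - 2) vanishes at t ∈ {2}.
Local minima of P (where P''>0): P(3)=-27. Local minima of Q: Q(2)=-8.
So the global minimum of psi is P(3) + Q(2) + 3 = -27 − 8 + 3 = -32, attained at (3, 2).

(3, 2)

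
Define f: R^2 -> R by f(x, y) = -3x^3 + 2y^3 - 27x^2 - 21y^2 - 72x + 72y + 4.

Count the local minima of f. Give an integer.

1

f separates as a function of x plus a function of y, so ∇f=0 decouples.
∂f/∂x = -9(x + 2)(x + 4) = 0 at x ∈ {-4, -2}; ∂f/∂y = 6(y - 4)(y - 3) = 0 at y ∈ {3, 4}.
The Hessian is diagonal: diag(f_xx, f_yy). Second derivatives: f_xx(-4)=18, f_xx(-2)=-18; f_yy(3)=-6, f_yy(4)=6.
Local minima occur where both diagonal entries positive: (-4, 4). Count: 1.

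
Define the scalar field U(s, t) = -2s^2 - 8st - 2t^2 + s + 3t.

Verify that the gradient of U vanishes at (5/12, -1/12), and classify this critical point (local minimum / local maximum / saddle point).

∇U = (-4s - 8t + 1, -8s - 4t + 3); substituting (5/12, -1/12) gives ∇U = (0, 0), so (5/12, -1/12) is indeed a critical point.
The Hessian of U is constant: H = [[-4, -8], [-8, -4]].
det(H) = (-4)·(-4) − (-8)² = -48.
Since det(H) < 0, H is indefinite and the critical point is a saddle point.

saddle point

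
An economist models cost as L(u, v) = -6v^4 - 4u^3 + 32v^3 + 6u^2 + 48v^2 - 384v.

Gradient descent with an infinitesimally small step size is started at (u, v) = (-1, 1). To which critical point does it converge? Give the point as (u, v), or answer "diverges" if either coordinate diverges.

(0, 2)

L is separable, so gradient descent decouples: u follows -∂L/∂u, v follows -∂L/∂v.
∂L/∂u = -12u(u - 1); at u=-1 this is -24, so u increases.
∂L/∂v = -24(v - 4)(v - 2)(v + 2); at v=1 this is -216, so v increases.
u converges to its nearest critical value 0 (a local min of the u-part); v converges to 2. The iterate converges to (0, 2).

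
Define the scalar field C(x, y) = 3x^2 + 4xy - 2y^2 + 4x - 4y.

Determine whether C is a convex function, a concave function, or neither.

C is quadratic, so its Hessian is the constant matrix H = [[6, 4], [4, -4]].
det(H) = -40, tr(H) = 2.
det(H) < 0, so H is indefinite: neither convex nor concave.

neither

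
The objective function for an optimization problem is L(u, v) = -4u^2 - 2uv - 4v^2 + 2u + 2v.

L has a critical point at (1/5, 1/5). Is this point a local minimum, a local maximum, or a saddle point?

The Hessian of L is constant: H = [[-8, -2], [-2, -8]].
det(H) = (-8)·(-8) − (-2)² = 60.
det(H) > 0 and tr(H) = -16 < 0, so H is negative definite and the point is a local maximum.

local maximum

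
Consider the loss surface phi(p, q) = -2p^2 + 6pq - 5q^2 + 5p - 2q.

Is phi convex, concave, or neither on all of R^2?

phi is quadratic, so its Hessian is the constant matrix H = [[-4, 6], [6, -10]].
det(H) = 4, tr(H) = -14.
det(H) > 0 and tr(H) < 0, so H is negative definite everywhere: concave.

concave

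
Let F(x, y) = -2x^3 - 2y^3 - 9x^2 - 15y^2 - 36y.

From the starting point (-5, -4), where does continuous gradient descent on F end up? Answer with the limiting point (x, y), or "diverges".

F is separable, so gradient descent decouples: x follows -∂F/∂x, y follows -∂F/∂y.
∂F/∂x = -6x(x + 3); at x=-5 this is -60, so x increases.
∂F/∂y = -6(y + 2)(y + 3); at y=-4 this is -12, so y increases.
x converges to its nearest critical value -3 (a local min of the x-part); y converges to -3. The iterate converges to (-3, -3).

(-3, -3)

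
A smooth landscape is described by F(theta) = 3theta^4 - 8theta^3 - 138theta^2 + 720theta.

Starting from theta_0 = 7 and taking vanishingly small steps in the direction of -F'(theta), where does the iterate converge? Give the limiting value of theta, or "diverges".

F'(theta) = 12(theta - 4)(theta - 3)(theta + 5), so F'(7) = 1728.
Gradient descent moves in the -F' direction, i.e. theta is decreasing.
The nearest critical point in that direction is theta = 4, where F'' = 108 > 0 (a local minimum). The iterate converges there.

4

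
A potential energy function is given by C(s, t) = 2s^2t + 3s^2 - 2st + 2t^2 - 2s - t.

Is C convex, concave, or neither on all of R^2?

The term 2s^2t is cubic, so the Hessian is not constant.
∂²C/∂s² = 4t + 6, which takes both signs as t varies (negative for sufficiently negative t). A diagonal entry of the Hessian changing sign means the Hessian is neither positive- nor negative-semidefinite on all of R^2.

neither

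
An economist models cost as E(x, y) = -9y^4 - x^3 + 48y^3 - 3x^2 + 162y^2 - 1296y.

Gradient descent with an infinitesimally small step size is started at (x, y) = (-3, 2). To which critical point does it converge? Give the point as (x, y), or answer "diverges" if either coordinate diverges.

E is separable, so gradient descent decouples: x follows -∂E/∂x, y follows -∂E/∂y.
∂E/∂x = -3x(x + 2); at x=-3 this is -9, so x increases.
∂E/∂y = -36(y - 4)(y - 3)(y + 3); at y=2 this is -360, so y increases.
x converges to its nearest critical value -2 (a local min of the x-part); y converges to 3. The iterate converges to (-2, 3).

(-2, 3)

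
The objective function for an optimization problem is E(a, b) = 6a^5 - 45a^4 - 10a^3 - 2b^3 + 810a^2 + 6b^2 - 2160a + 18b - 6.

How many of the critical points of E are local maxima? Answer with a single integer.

2

E separates as a function of a plus a function of b, so ∇E=0 decouples.
∂E/∂a = 30(a - 4)(a - 3)(a - 2)(a + 3) = 0 at a ∈ {-3, 2, 3, 4}; ∂E/∂b = -6(b - 3)(b + 1) = 0 at b ∈ {-1, 3}.
The Hessian is diagonal: diag(E_aa, E_bb). Second derivatives: E_aa(-3)=-6300, E_aa(2)=300, E_aa(3)=-180, E_aa(4)=420; E_bb(-1)=24, E_bb(3)=-24.
Local maxima occur where both diagonal entries negative: (-3, 3), (3, 3). Count: 2.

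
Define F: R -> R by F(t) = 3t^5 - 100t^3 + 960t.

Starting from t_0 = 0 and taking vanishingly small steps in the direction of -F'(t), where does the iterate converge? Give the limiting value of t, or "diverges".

-2

F'(t) = 15(t - 4)(t - 2)(t + 2)(t + 4), so F'(0) = 960.
Gradient descent moves in the -F' direction, i.e. t is decreasing.
The nearest critical point in that direction is t = -2, where F'' = 720 > 0 (a local minimum). The iterate converges there.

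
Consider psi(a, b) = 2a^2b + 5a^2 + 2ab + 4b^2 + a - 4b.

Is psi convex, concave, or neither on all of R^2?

The term 2a^2b is cubic, so the Hessian is not constant.
∂²psi/∂a² = 4b + 10, which takes both signs as b varies (negative for sufficiently negative b). A diagonal entry of the Hessian changing sign means the Hessian is neither positive- nor negative-semidefinite on all of R^2.

neither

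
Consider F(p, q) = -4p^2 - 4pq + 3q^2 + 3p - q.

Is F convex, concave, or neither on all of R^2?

F is quadratic, so its Hessian is the constant matrix H = [[-8, -4], [-4, 6]].
det(H) = -64, tr(H) = -2.
det(H) < 0, so H is indefinite: neither convex nor concave.

neither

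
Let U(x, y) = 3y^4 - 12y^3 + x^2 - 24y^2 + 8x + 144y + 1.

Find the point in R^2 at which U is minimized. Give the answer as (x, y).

U(x,y) separates as P(x) + Q(y) + 1, so its minimum is min P + min Q + 1.
P'(x) = 2x + 8 vanishes at x ∈ {-4}; Q'(y) = 12(y - 3)(y - 2)(y + 2) vanishes at y ∈ {-2, 2, 3}.
Local minima of P (where P''>0): P(-4)=-16. Local minima of Q: Q(-2)=-240, Q(3)=135.
So the global minimum of U is P(-4) + Q(-2) + 1 = -16 − 240 + 1 = -255, attained at (-4, -2).

(-4, -2)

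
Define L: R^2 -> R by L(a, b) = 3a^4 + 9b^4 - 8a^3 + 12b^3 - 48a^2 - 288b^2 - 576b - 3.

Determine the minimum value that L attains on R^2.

L(a,b) separates as P(a) + Q(b) − 3, so its minimum is min P + min Q − 3.
P'(a) = 12a(a - 4)(a + 2) vanishes at a ∈ {-2, 0, 4}; Q'(b) = 36(b - 4)(b + 1)(b + 4) vanishes at b ∈ {-4, -1, 4}.
Local minima of P (where P''>0): P(-2)=-80, P(4)=-512. Local minima of Q: Q(-4)=-768, Q(4)=-3840.
So the global minimum of L is P(4) + Q(4) − 3 = -512 − 3840 − 3 = -4355, attained at (4, 4).

-4355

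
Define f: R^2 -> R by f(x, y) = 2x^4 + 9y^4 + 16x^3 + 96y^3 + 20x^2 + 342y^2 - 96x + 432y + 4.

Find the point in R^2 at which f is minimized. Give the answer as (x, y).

(1, -1)

f(x,y) separates as P(x) + Q(y) + 4, so its minimum is min P + min Q + 4.
P'(x) = 8(x - 1)(x + 3)(x + 4) vanishes at x ∈ {-4, -3, 1}; Q'(y) = 36(y + 1)(y + 3)(y + 4) vanishes at y ∈ {-4, -3, -1}.
Local minima of P (where P''>0): P(-4)=192, P(1)=-58. Local minima of Q: Q(-4)=-96, Q(-1)=-177.
So the global minimum of f is P(1) + Q(-1) + 4 = -58 − 177 + 4 = -231, attained at (1, -1).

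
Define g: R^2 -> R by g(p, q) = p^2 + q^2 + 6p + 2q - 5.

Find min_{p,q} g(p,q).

-15

g(p,q) separates as A(p) + B(q) − 5, so its minimum is min A + min B − 5.
A'(p) = 2p + 6 vanishes at p ∈ {-3}; B'(q) = 2q + 2 vanishes at q ∈ {-1}.
Local minima of A (where A''>0): A(-3)=-9. Local minima of B: B(-1)=-1.
So the global minimum of g is A(-3) + B(-1) − 5 = -9 − 1 − 5 = -15, attained at (-3, -1).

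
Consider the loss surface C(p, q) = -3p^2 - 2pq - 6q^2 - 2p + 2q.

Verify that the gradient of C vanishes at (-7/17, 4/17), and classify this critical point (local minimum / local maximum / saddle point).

∇C = (-6p - 2q - 2, -2p - 12q + 2); substituting (-7/17, 4/17) gives ∇C = (0, 0), so (-7/17, 4/17) is indeed a critical point.
The Hessian of C is constant: H = [[-6, -2], [-2, -12]].
det(H) = (-6)·(-12) − (-2)² = 68.
det(H) > 0 and tr(H) = -18 < 0, so H is negative definite and the point is a local maximum.

local maximum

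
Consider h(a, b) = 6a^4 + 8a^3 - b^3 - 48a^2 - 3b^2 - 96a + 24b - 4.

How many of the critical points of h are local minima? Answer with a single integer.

2

h separates as a function of a plus a function of b, so ∇h=0 decouples.
∂h/∂a = 24(a - 2)(a + 1)(a + 2) = 0 at a ∈ {-2, -1, 2}; ∂h/∂b = -3(b - 2)(b + 4) = 0 at b ∈ {-4, 2}.
The Hessian is diagonal: diag(h_aa, h_bb). Second derivatives: h_aa(-2)=96, h_aa(-1)=-72, h_aa(2)=288; h_bb(-4)=18, h_bb(2)=-18.
Local minima occur where both diagonal entries positive: (-2, -4), (2, -4). Count: 2.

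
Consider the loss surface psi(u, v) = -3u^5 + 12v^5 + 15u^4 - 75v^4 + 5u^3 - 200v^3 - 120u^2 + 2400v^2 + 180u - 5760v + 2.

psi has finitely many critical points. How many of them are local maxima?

4

psi separates as a function of u plus a function of v, so ∇psi=0 decouples.
∂psi/∂u = -15(u - 3)(u - 2)(u - 1)(u + 2) = 0 at u ∈ {-2, 1, 2, 3}; ∂psi/∂v = 60(v - 4)(v - 3)(v - 2)(v + 4) = 0 at v ∈ {-4, 2, 3, 4}.
The Hessian is diagonal: diag(psi_uu, psi_vv). Second derivatives: psi_uu(-2)=900, psi_uu(1)=-90, psi_uu(2)=60, psi_uu(3)=-150; psi_vv(-4)=-20160, psi_vv(2)=720, psi_vv(3)=-420, psi_vv(4)=960.
Local maxima occur where both diagonal entries negative: (1, -4), (1, 3), (3, -4), (3, 3). Count: 4.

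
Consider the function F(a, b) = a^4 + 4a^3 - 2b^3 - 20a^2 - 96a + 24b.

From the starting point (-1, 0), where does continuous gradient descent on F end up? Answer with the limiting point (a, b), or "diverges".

(3, -2)

F is separable, so gradient descent decouples: a follows -∂F/∂a, b follows -∂F/∂b.
∂F/∂a = 4(a - 3)(a + 2)(a + 4); at a=-1 this is -48, so a increases.
∂F/∂b = -6(b - 2)(b + 2); at b=0 this is 24, so b decreases.
a converges to its nearest critical value 3 (a local min of the a-part); b converges to -2. The iterate converges to (3, -2).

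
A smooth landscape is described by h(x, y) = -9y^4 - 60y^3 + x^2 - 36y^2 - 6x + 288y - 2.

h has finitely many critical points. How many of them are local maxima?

0

h separates as a function of x plus a function of y, so ∇h=0 decouples.
∂h/∂x = 2(x - 3) = 0 at x ∈ {3}; ∂h/∂y = -36(y - 1)(y + 2)(y + 4) = 0 at y ∈ {-4, -2, 1}.
The Hessian is diagonal: diag(h_xx, h_yy). Second derivatives: h_xx(3)=2; h_yy(-4)=-360, h_yy(-2)=216, h_yy(1)=-540.
Local maxima occur where both diagonal entries negative: none. Count: 0.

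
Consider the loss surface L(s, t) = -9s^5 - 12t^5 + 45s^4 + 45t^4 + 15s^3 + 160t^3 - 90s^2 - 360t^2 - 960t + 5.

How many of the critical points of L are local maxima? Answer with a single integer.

4

L separates as a function of s plus a function of t, so ∇L=0 decouples.
∂L/∂s = -45s(s - 4)(s - 1)(s + 1) = 0 at s ∈ {-1, 0, 1, 4}; ∂L/∂t = -60(t - 4)(t - 2)(t + 1)(t + 2) = 0 at t ∈ {-2, -1, 2, 4}.
The Hessian is diagonal: diag(L_ss, L_tt). Second derivatives: L_ss(-1)=450, L_ss(0)=-180, L_ss(1)=270, L_ss(4)=-2700; L_tt(-2)=1440, L_tt(-1)=-900, L_tt(2)=1440, L_tt(4)=-3600.
Local maxima occur where both diagonal entries negative: (0, -1), (0, 4), (4, -1), (4, 4). Count: 4.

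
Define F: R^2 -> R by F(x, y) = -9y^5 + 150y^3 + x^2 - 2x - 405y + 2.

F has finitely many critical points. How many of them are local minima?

2

F separates as a function of x plus a function of y, so ∇F=0 decouples.
∂F/∂x = 2(x - 1) = 0 at x ∈ {1}; ∂F/∂y = -45(y - 3)(y - 1)(y + 1)(y + 3) = 0 at y ∈ {-3, -1, 1, 3}.
The Hessian is diagonal: diag(F_xx, F_yy). Second derivatives: F_xx(1)=2; F_yy(-3)=2160, F_yy(-1)=-720, F_yy(1)=720, F_yy(3)=-2160.
Local minima occur where both diagonal entries positive: (1, -3), (1, 1). Count: 2.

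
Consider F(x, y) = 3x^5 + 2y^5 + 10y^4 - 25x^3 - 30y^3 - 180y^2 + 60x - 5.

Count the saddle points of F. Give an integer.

F separates as a function of x plus a function of y, so ∇F=0 decouples.
∂F/∂x = 15(x - 2)(x - 1)(x + 1)(x + 2) = 0 at x ∈ {-2, -1, 1, 2}; ∂F/∂y = 10y(y - 3)(y + 3)(y + 4) = 0 at y ∈ {-4, -3, 0, 3}.
The Hessian is diagonal: diag(F_xx, F_yy). Second derivatives: F_xx(-2)=-180, F_xx(-1)=90, F_xx(1)=-90, F_xx(2)=180; F_yy(-4)=-280, F_yy(-3)=180, F_yy(0)=-360, F_yy(3)=1260.
Saddle points occur where the two diagonal entries have opposite signs: (-2, -3), (-2, 3), (-1, -4), (-1, 0), (1, -3), (1, 3), (2, -4), (2, 0). Count: 8.

8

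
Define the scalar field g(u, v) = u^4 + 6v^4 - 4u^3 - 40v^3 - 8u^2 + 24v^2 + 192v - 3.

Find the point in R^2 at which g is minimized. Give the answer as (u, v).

g(u,v) separates as P(u) + Q(v) − 3, so its minimum is min P + min Q − 3.
P'(u) = 4u(u - 4)(u + 1) vanishes at u ∈ {-1, 0, 4}; Q'(v) = 24(v - 4)(v - 2)(v + 1) vanishes at v ∈ {-1, 2, 4}.
Local minima of P (where P''>0): P(-1)=-3, P(4)=-128. Local minima of Q: Q(-1)=-122, Q(4)=128.
So the global minimum of g is P(4) + Q(-1) − 3 = -128 − 122 − 3 = -253, attained at (4, -1).

(4, -1)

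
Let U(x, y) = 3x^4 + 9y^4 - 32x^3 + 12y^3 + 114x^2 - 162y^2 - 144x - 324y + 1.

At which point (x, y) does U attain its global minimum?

(1, 3)

U(x,y) separates as P(x) + Q(y) + 1, so its minimum is min P + min Q + 1.
P'(x) = 12(x - 4)(x - 3)(x - 1) vanishes at x ∈ {1, 3, 4}; Q'(y) = 36(y - 3)(y + 1)(y + 3) vanishes at y ∈ {-3, -1, 3}.
Local minima of P (where P''>0): P(1)=-59, P(4)=-32. Local minima of Q: Q(-3)=-81, Q(3)=-1377.
So the global minimum of U is P(1) + Q(3) + 1 = -59 − 1377 + 1 = -1435, attained at (1, 3).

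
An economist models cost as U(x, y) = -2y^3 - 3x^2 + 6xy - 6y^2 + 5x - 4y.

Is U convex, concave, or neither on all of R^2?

neither

The term -2y^3 is cubic, so the Hessian is not constant.
∂²U/∂y² = -12y - 12, which takes both signs as y varies (negative for sufficiently large y). A diagonal entry of the Hessian changing sign means the Hessian is neither positive- nor negative-semidefinite on all of R^2.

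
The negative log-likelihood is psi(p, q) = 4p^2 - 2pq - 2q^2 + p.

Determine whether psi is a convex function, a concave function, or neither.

neither

psi is quadratic, so its Hessian is the constant matrix H = [[8, -2], [-2, -4]].
det(H) = -36, tr(H) = 4.
det(H) < 0, so H is indefinite: neither convex nor concave.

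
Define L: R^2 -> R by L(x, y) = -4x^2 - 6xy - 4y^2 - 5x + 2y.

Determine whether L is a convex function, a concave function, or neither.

L is quadratic, so its Hessian is the constant matrix H = [[-8, -6], [-6, -8]].
det(H) = 28, tr(H) = -16.
det(H) > 0 and tr(H) < 0, so H is negative definite everywhere: concave.

concave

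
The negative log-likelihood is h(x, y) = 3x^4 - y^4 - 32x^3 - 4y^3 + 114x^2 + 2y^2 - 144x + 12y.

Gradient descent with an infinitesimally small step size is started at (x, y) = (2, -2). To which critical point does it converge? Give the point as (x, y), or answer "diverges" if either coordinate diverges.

h is separable, so gradient descent decouples: x follows -∂h/∂x, y follows -∂h/∂y.
∂h/∂x = 12(x - 4)(x - 3)(x - 1); at x=2 this is 24, so x decreases.
∂h/∂y = -4(y - 1)(y + 1)(y + 3); at y=-2 this is -12, so y increases.
x converges to its nearest critical value 1 (a local min of the x-part); y converges to -1. The iterate converges to (1, -1).

(1, -1)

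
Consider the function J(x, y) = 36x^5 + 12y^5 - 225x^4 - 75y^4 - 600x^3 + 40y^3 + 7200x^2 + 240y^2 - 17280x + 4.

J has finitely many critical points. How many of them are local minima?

4

J separates as a function of x plus a function of y, so ∇J=0 decouples.
∂J/∂x = 180(x - 4)(x - 3)(x - 2)(x + 4) = 0 at x ∈ {-4, 2, 3, 4}; ∂J/∂y = 60y(y - 4)(y - 2)(y + 1) = 0 at y ∈ {-1, 0, 2, 4}.
The Hessian is diagonal: diag(J_xx, J_yy). Second derivatives: J_xx(-4)=-60480, J_xx(2)=2160, J_xx(3)=-1260, J_xx(4)=2880; J_yy(-1)=-900, J_yy(0)=480, J_yy(2)=-720, J_yy(4)=2400.
Local minima occur where both diagonal entries positive: (2, 0), (2, 4), (4, 0), (4, 4). Count: 4.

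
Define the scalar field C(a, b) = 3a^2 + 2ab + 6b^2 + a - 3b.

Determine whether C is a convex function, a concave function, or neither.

convex

C is quadratic, so its Hessian is the constant matrix H = [[6, 2], [2, 12]].
det(H) = 68, tr(H) = 18.
det(H) > 0 and tr(H) > 0, so H is positive definite everywhere: convex.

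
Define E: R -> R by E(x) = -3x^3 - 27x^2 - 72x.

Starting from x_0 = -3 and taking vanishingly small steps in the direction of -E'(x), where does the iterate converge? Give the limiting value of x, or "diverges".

E'(x) = -9(x + 2)(x + 4), so E'(-3) = 9.
Gradient descent moves in the -E' direction, i.e. x is decreasing.
The nearest critical point in that direction is x = -4, where E'' = 18 > 0 (a local minimum). The iterate converges there.

-4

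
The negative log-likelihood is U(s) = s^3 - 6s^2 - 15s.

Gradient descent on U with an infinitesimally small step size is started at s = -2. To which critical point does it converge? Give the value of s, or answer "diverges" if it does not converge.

U'(s) = 3(s - 5)(s + 1), so U'(-2) = 21.
Gradient descent moves in the -U' direction, i.e. s is decreasing.
There is no critical point below s=-2, and U' keeps the same sign, so the iterate runs off to −∞.

diverges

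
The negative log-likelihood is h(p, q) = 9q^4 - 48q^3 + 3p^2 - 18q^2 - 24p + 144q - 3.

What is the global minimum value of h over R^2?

-531

h(p,q) separates as A(p) + B(q) − 3, so its minimum is min A + min B − 3.
A'(p) = 6p - 24 vanishes at p ∈ {4}; B'(q) = 36(q - 4)(q - 1)(q + 1) vanishes at q ∈ {-1, 1, 4}.
Local minima of A (where A''>0): A(4)=-48. Local minima of B: B(-1)=-105, B(4)=-480.
So the global minimum of h is A(4) + B(4) − 3 = -48 − 480 − 3 = -531, attained at (4, 4).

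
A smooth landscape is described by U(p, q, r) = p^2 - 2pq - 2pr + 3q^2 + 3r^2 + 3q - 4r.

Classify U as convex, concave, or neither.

U is quadratic, so its Hessian is the constant matrix H = [[2, -2, -2], [-2, 6, 0], [-2, 0, 6]].
Leading principal minors: 2, 8, 24.
All positive ⇒ H ≻ 0 ⇒ convex.

convex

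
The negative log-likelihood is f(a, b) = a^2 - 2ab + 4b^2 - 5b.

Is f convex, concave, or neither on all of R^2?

convex

f is quadratic, so its Hessian is the constant matrix H = [[2, -2], [-2, 8]].
det(H) = 12, tr(H) = 10.
det(H) > 0 and tr(H) > 0, so H is positive definite everywhere: convex.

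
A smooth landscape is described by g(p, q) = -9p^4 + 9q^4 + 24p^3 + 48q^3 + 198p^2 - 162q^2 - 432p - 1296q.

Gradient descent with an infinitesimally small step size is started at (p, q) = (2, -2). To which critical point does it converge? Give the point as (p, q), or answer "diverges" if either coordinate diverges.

g is separable, so gradient descent decouples: p follows -∂g/∂p, q follows -∂g/∂q.
∂g/∂p = -36(p - 4)(p - 1)(p + 3); at p=2 this is 360, so p decreases.
∂g/∂q = 36(q - 3)(q + 3)(q + 4); at q=-2 this is -360, so q increases.
p converges to its nearest critical value 1 (a local min of the p-part); q converges to 3. The iterate converges to (1, 3).

(1, 3)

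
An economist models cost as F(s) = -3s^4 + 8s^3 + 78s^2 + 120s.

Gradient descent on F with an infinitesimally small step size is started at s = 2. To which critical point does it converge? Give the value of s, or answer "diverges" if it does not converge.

-1

F'(s) = -12(s - 5)(s + 1)(s + 2), so F'(2) = 432.
Gradient descent moves in the -F' direction, i.e. s is decreasing.
The nearest critical point in that direction is s = -1, where F'' = 72 > 0 (a local minimum). The iterate converges there.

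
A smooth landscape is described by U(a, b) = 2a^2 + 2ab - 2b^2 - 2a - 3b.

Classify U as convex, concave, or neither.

U is quadratic, so its Hessian is the constant matrix H = [[4, 2], [2, -4]].
det(H) = -20, tr(H) = 0.
det(H) < 0, so H is indefinite: neither convex nor concave.

neither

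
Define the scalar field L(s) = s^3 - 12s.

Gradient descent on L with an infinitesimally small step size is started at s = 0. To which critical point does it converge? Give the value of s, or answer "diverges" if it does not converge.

2

L'(s) = 3(s - 2)(s + 2), so L'(0) = -12.
Gradient descent moves in the -L' direction, i.e. s is increasing.
The nearest critical point in that direction is s = 2, where L'' = 12 > 0 (a local minimum). The iterate converges there.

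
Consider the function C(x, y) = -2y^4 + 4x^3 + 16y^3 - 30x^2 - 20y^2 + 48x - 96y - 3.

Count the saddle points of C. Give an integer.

C separates as a function of x plus a function of y, so ∇C=0 decouples.
∂C/∂x = 12(x - 4)(x - 1) = 0 at x ∈ {1, 4}; ∂C/∂y = -8(y - 4)(y - 3)(y + 1) = 0 at y ∈ {-1, 3, 4}.
The Hessian is diagonal: diag(C_xx, C_yy). Second derivatives: C_xx(1)=-36, C_xx(4)=36; C_yy(-1)=-160, C_yy(3)=32, C_yy(4)=-40.
Saddle points occur where the two diagonal entries have opposite signs: (1, 3), (4, -1), (4, 4). Count: 3.

3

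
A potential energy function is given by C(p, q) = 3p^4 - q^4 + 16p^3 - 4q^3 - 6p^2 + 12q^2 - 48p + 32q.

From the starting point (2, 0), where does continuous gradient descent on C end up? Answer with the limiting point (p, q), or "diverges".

C is separable, so gradient descent decouples: p follows -∂C/∂p, q follows -∂C/∂q.
∂C/∂p = 12(p - 1)(p + 1)(p + 4); at p=2 this is 216, so p decreases.
∂C/∂q = -4(q - 2)(q + 1)(q + 4); at q=0 this is 32, so q decreases.
p converges to its nearest critical value 1 (a local min of the p-part); q converges to -1. The iterate converges to (1, -1).

(1, -1)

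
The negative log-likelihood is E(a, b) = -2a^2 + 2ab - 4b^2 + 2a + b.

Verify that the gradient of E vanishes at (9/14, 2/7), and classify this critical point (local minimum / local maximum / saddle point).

∇E = (-4a + 2b + 2, 2a - 8b + 1); substituting (9/14, 2/7) gives ∇E = (0, 0), so (9/14, 2/7) is indeed a critical point.
The Hessian of E is constant: H = [[-4, 2], [2, -8]].
det(H) = (-4)·(-8) − 2² = 28.
det(H) > 0 and tr(H) = -12 < 0, so H is negative definite and the point is a local maximum.

local maximum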